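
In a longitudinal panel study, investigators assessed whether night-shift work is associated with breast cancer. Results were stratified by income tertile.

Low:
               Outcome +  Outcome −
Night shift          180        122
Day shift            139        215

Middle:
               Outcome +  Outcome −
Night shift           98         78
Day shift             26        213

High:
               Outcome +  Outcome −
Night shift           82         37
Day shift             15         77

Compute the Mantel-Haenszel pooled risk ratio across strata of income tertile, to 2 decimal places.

2.27

RR_MH = Σ(aᵢ·n₀ᵢ/nᵢ) / Σ(cᵢ·n₁ᵢ/nᵢ), with n₁ᵢ = aᵢ+bᵢ (exposed), n₀ᵢ = cᵢ+dᵢ (unexposed), nᵢ = n₁ᵢ+n₀ᵢ.
Stratum 1 (Low): n₁ = 302, n₀ = 354, n = 656; a·n₀/n = 180·354/656 = 97.1341; c·n₁/n = 139·302/656 = 63.9909
Stratum 2 (Middle): n₁ = 176, n₀ = 239, n = 415; a·n₀/n = 98·239/415 = 56.4386; c·n₁/n = 26·176/415 = 11.0265
Stratum 3 (High): n₁ = 119, n₀ = 92, n = 211; a·n₀/n = 82·92/211 = 35.7536; c·n₁/n = 15·119/211 = 8.4597
RR_MH = (97.1341 + 56.4386 + 35.7536) / (63.9909 + 11.0265 + 8.4597) = 189.3263 / 83.4771 = 2.26800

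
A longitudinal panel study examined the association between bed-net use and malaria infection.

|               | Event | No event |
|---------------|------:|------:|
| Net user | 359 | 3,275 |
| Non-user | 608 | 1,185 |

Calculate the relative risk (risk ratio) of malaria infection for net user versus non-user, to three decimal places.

Cells: a = 359, b = 3275, c = 608, d = 1185.
Risk in exposed = 359/3634 = 0.09879; risk in unexposed = 608/1793 = 0.33910.
RR = 0.09879 / 0.33910 = 0.29133
The risk is 71% lower among the exposed than among the unexposed.

0.291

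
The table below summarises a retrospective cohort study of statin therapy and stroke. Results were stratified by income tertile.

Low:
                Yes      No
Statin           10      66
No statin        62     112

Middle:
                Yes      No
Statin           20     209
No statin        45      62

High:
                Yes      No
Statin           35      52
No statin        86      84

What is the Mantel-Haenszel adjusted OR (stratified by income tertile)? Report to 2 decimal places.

0.32

OR_MH = Σ(aᵢdᵢ/nᵢ) / Σ(bᵢcᵢ/nᵢ), where nᵢ is the stratum total.
Stratum 1 (Low): n = 250; a·d/n = 10·112/250 = 4.4800; b·c/n = 66·62/250 = 16.3680
Stratum 2 (Middle): n = 336; a·d/n = 20·62/336 = 3.6905; b·c/n = 209·45/336 = 27.9911
Stratum 3 (High): n = 257; a·d/n = 35·84/257 = 11.4397; b·c/n = 52·86/257 = 17.4008
OR_MH = (4.4800 + 3.6905 + 11.4397) / (16.3680 + 27.9911 + 17.4008) = 19.6102 / 61.7598 = 0.31752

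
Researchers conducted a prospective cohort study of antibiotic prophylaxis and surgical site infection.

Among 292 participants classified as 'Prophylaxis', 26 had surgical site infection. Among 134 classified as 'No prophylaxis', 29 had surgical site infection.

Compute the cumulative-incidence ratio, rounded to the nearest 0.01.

0.41

From the description: a = 26, b = 266, c = 29, d = 105.
Risk in exposed = 26/292 = 0.08904; risk in unexposed = 29/134 = 0.21642.
RR = 0.08904 / 0.21642 = 0.41143
The risk is 59% lower among the exposed than among the unexposed.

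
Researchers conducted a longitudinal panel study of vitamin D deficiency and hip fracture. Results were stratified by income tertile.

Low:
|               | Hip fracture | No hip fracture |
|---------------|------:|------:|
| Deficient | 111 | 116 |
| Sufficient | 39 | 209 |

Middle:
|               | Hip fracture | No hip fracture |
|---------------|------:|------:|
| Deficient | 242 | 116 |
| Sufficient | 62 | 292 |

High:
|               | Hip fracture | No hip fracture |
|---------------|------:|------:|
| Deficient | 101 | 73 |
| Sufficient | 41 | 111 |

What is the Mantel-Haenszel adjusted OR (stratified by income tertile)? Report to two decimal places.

OR_MH = Σ(aᵢdᵢ/nᵢ) / Σ(bᵢcᵢ/nᵢ), where nᵢ is the stratum total.
Stratum 1 (Low): n = 475; a·d/n = 111·209/475 = 48.8400; b·c/n = 116·39/475 = 9.5242
Stratum 2 (Middle): n = 712; a·d/n = 242·292/712 = 99.2472; b·c/n = 116·62/712 = 10.1011
Stratum 3 (High): n = 326; a·d/n = 101·111/326 = 34.3896; b·c/n = 73·41/326 = 9.1810
OR_MH = (48.8400 + 99.2472 + 34.3896) / (9.5242 + 10.1011 + 9.1810) = 182.4768 / 28.8063 = 6.33461

6.33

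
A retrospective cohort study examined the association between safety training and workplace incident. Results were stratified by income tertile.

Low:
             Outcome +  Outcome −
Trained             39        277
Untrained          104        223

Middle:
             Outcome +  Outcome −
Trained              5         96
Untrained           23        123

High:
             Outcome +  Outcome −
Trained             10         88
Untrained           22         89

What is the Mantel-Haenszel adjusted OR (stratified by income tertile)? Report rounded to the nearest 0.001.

OR_MH = Σ(aᵢdᵢ/nᵢ) / Σ(bᵢcᵢ/nᵢ), where nᵢ is the stratum total.
Stratum 1 (Low): n = 643; a·d/n = 39·223/643 = 13.5257; b·c/n = 277·104/643 = 44.8025
Stratum 2 (Middle): n = 247; a·d/n = 5·123/247 = 2.4899; b·c/n = 96·23/247 = 8.9393
Stratum 3 (High): n = 209; a·d/n = 10·89/209 = 4.2584; b·c/n = 88·22/209 = 9.2632
OR_MH = (13.5257 + 2.4899 + 4.2584) / (44.8025 + 8.9393 + 9.2632) = 20.2739 / 63.0049 = 0.32178

0.322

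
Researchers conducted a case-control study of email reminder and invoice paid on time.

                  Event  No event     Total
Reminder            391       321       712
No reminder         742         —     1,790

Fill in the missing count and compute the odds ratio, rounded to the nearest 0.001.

The missing cell is in the unexposed row: 1790 − 742 = 1048.
So a = 391, b = 321, c = 742, d = 1048.
OR = (a·d)/(b·c) = (391 × 1048) / (321 × 742) = 409768 / 238182 = 1.72040

1.720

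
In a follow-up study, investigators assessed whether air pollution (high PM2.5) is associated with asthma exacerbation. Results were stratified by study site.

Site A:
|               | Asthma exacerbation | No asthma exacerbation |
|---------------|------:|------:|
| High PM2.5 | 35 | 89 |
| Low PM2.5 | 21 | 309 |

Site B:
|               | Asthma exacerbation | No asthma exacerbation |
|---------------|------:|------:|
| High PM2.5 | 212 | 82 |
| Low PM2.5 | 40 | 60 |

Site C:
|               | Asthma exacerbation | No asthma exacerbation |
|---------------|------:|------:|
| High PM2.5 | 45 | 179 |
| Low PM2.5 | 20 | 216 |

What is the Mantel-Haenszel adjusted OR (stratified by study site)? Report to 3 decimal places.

3.819

OR_MH = Σ(aᵢdᵢ/nᵢ) / Σ(bᵢcᵢ/nᵢ), where nᵢ is the stratum total.
Stratum 1 (Site A): n = 454; a·d/n = 35·309/454 = 23.8216; b·c/n = 89·21/454 = 4.1167
Stratum 2 (Site B): n = 394; a·d/n = 212·60/394 = 32.2843; b·c/n = 82·40/394 = 8.3249
Stratum 3 (Site C): n = 460; a·d/n = 45·216/460 = 21.1304; b·c/n = 179·20/460 = 7.7826
OR_MH = (23.8216 + 32.2843 + 21.1304) / (4.1167 + 8.3249 + 7.7826) = 77.2363 / 20.2242 = 3.81900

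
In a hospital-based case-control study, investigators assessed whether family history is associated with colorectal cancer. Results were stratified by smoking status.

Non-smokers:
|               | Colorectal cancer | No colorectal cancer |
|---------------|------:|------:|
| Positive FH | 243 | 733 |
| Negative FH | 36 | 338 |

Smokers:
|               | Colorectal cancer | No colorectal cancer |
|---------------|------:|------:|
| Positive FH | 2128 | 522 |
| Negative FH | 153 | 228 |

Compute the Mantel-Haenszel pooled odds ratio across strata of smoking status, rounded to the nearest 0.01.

OR_MH = Σ(aᵢdᵢ/nᵢ) / Σ(bᵢcᵢ/nᵢ), where nᵢ is the stratum total.
Stratum 1 (Non-smokers): n = 1350; a·d/n = 243·338/1350 = 60.8400; b·c/n = 733·36/1350 = 19.5467
Stratum 2 (Smokers): n = 3031; a·d/n = 2128·228/3031 = 160.0739; b·c/n = 522·153/3031 = 26.3497
OR_MH = (60.8400 + 160.0739) / (19.5467 + 26.3497) = 220.9139 / 45.8964 = 4.81332

4.81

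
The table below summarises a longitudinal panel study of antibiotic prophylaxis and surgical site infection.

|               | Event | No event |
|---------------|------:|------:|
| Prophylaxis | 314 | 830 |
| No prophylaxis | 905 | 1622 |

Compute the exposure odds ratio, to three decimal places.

0.678

Cells: a = 314, b = 830, c = 905, d = 1622.
OR = (a·d)/(b·c) = (314 × 1622) / (830 × 905) = 509308 / 751150 = 0.67804
Exposure is associated with lower odds of surgical site infection (OR = 0.68 < 1).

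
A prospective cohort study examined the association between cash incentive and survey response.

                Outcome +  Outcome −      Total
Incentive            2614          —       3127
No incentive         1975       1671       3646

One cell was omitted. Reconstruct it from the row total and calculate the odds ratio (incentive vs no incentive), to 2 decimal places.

4.31

The missing cell is in the exposed row: 3127 − 2614 = 513.
So a = 2614, b = 513, c = 1975, d = 1671.
OR = (a·d)/(b·c) = (2614 × 1671) / (513 × 1975) = 4367994 / 1013175 = 4.31119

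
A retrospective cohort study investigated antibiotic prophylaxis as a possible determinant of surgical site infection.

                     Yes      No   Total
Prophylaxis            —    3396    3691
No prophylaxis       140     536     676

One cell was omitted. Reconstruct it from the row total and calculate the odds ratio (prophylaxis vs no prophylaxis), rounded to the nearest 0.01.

The missing cell is in the exposed row: 3691 − 3396 = 295.
So a = 295, b = 3396, c = 140, d = 536.
OR = (a·d)/(b·c) = (295 × 536) / (3396 × 140) = 158120 / 475440 = 0.33258

0.33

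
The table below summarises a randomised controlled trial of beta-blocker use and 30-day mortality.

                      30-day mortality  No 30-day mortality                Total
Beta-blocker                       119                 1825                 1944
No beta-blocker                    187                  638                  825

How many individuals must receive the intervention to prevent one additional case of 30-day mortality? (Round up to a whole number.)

7

Risk in treated group = 119/1944 = 0.06121; risk in control = 187/825 = 0.22667.
Absolute risk reduction = 0.22667 − 0.06121 = 0.16545
NNT = 1 / ARR = 1 / 0.16545 = 6.044 → round up → 7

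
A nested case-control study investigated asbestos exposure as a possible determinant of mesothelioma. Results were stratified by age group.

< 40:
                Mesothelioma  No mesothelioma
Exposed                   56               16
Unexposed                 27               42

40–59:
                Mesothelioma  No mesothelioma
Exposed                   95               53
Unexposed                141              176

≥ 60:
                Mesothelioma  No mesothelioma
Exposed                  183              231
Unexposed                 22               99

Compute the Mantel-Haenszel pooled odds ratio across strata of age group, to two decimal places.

OR_MH = Σ(aᵢdᵢ/nᵢ) / Σ(bᵢcᵢ/nᵢ), where nᵢ is the stratum total.
Stratum 1 (< 40): n = 141; a·d/n = 56·42/141 = 16.6809; b·c/n = 16·27/141 = 3.0638
Stratum 2 (40–59): n = 465; a·d/n = 95·176/465 = 35.9570; b·c/n = 53·141/465 = 16.0710
Stratum 3 (≥ 60): n = 535; a·d/n = 183·99/535 = 33.8636; b·c/n = 231·22/535 = 9.4991
OR_MH = (16.6809 + 35.9570 + 33.8636) / (3.0638 + 16.0710 + 9.4991) = 86.5014 / 28.6339 = 3.02095

3.02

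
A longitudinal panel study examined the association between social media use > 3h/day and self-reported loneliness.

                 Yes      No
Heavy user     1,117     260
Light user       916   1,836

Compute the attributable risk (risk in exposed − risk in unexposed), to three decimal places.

0.478

Cells: a = 1117, b = 260, c = 916, d = 1836.
Risk in exposed = 1117/1377 = 0.811184; risk in unexposed = 916/2752 = 0.332849.
Risk difference = 0.811184 − 0.332849 = 0.478335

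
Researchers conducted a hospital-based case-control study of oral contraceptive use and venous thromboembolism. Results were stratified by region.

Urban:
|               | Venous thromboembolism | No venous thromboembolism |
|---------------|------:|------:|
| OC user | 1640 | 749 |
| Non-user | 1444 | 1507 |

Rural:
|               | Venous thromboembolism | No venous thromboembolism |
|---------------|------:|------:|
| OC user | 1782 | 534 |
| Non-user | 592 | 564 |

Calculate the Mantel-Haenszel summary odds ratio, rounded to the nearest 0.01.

OR_MH = Σ(aᵢdᵢ/nᵢ) / Σ(bᵢcᵢ/nᵢ), where nᵢ is the stratum total.
Stratum 1 (Urban): n = 5340; a·d/n = 1640·1507/5340 = 462.8240; b·c/n = 749·1444/5340 = 202.5386
Stratum 2 (Rural): n = 3472; a·d/n = 1782·564/3472 = 289.4724; b·c/n = 534·592/3472 = 91.0507
OR_MH = (462.8240 + 289.4724) / (202.5386 + 91.0507) = 752.2963 / 293.5893 = 2.56241

2.56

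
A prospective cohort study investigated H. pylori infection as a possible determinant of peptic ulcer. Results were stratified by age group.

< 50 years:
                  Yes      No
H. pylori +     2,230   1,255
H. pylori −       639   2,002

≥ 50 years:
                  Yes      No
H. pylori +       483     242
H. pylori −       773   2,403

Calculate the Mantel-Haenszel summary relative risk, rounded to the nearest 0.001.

2.671

RR_MH = Σ(aᵢ·n₀ᵢ/nᵢ) / Σ(cᵢ·n₁ᵢ/nᵢ), with n₁ᵢ = aᵢ+bᵢ (exposed), n₀ᵢ = cᵢ+dᵢ (unexposed), nᵢ = n₁ᵢ+n₀ᵢ.
Stratum 1 (< 50 years): n₁ = 3485, n₀ = 2641, n = 6126; a·n₀/n = 2230·2641/6126 = 961.3826; c·n₁/n = 639·3485/6126 = 363.5186
Stratum 2 (≥ 50 years): n₁ = 725, n₀ = 3176, n = 3901; a·n₀/n = 483·3176/3901 = 393.2346; c·n₁/n = 773·725/3901 = 143.6619
RR_MH = (961.3826 + 393.2346) / (363.5186 + 143.6619) = 1354.6172 / 507.1805 = 2.67088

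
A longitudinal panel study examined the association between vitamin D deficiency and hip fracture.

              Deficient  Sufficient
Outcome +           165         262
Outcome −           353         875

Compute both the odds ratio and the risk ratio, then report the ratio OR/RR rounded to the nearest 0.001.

1.129

Reading the table with exposure as columns: a = 165 (Deficient, case), b = 353 (Deficient, non-case), c = 262 (Sufficient, case), d = 875.
OR = (165·875)/(353·262) = 144375/92486 = 1.56105
Risk in exposed = 165/518 = 0.31853; risk in unexposed = 262/1137 = 0.23043; RR = 1.38234
OR/RR = 1.56105 / 1.38234 = 1.12928
The outcome is not rare, so the OR lies further from 1 than the RR.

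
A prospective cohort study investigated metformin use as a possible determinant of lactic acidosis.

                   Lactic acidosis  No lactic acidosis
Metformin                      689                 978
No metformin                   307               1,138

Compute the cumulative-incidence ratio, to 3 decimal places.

1.945

Cells: a = 689, b = 978, c = 307, d = 1138.
Risk in exposed = 689/1667 = 0.41332; risk in unexposed = 307/1445 = 0.21246.
RR = 0.41332 / 0.21246 = 1.94542
The risk among the exposed is 1.95 times that among the unexposed.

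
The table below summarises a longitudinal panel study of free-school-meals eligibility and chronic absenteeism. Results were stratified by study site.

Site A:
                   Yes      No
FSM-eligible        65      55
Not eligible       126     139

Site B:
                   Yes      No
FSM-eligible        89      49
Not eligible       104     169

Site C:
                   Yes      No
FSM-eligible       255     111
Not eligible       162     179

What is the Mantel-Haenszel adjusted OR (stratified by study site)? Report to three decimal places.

OR_MH = Σ(aᵢdᵢ/nᵢ) / Σ(bᵢcᵢ/nᵢ), where nᵢ is the stratum total.
Stratum 1 (Site A): n = 385; a·d/n = 65·139/385 = 23.4675; b·c/n = 55·126/385 = 18.0000
Stratum 2 (Site B): n = 411; a·d/n = 89·169/411 = 36.5961; b·c/n = 49·104/411 = 12.3990
Stratum 3 (Site C): n = 707; a·d/n = 255·179/707 = 64.5615; b·c/n = 111·162/707 = 25.4342
OR_MH = (23.4675 + 36.5961 + 64.5615) / (18.0000 + 12.3990 + 25.4342) = 124.6252 / 55.8333 = 2.23210

2.232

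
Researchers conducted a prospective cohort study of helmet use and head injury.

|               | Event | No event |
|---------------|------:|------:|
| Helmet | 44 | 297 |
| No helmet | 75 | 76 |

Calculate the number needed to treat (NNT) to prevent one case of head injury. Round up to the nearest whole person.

3

Risk in treated group = 44/341 = 0.12903; risk in control = 75/151 = 0.49669.
Absolute risk reduction = 0.49669 − 0.12903 = 0.36766
NNT = 1 / ARR = 1 / 0.36766 = 2.720 → round up → 3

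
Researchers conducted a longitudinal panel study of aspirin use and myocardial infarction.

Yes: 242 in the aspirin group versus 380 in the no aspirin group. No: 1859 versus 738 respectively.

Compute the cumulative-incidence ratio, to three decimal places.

0.339

From the description: a = 242, b = 1859, c = 380, d = 738.
Risk in exposed = 242/2101 = 0.11518; risk in unexposed = 380/1118 = 0.33989.
RR = 0.11518 / 0.33989 = 0.33888
The risk is 66% lower among the exposed than among the unexposed.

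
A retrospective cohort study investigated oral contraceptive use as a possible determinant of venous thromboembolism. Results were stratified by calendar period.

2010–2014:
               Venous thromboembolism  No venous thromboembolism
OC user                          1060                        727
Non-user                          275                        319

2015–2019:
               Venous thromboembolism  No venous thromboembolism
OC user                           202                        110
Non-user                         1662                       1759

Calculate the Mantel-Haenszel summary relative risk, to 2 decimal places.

RR_MH = Σ(aᵢ·n₀ᵢ/nᵢ) / Σ(cᵢ·n₁ᵢ/nᵢ), with n₁ᵢ = aᵢ+bᵢ (exposed), n₀ᵢ = cᵢ+dᵢ (unexposed), nᵢ = n₁ᵢ+n₀ᵢ.
Stratum 1 (2010–2014): n₁ = 1787, n₀ = 594, n = 2381; a·n₀/n = 1060·594/2381 = 264.4435; c·n₁/n = 275·1787/2381 = 206.3944
Stratum 2 (2015–2019): n₁ = 312, n₀ = 3421, n = 3733; a·n₀/n = 202·3421/3733 = 185.1171; c·n₁/n = 1662·312/3733 = 138.9081
RR_MH = (264.4435 + 185.1171) / (206.3944 + 138.9081) = 449.5606 / 345.3025 = 1.30193

1.30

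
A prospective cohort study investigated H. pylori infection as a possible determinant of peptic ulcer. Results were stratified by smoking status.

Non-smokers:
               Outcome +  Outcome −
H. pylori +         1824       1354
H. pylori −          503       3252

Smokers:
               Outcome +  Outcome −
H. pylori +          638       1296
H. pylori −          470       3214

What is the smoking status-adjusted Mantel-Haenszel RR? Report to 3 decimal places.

RR_MH = Σ(aᵢ·n₀ᵢ/nᵢ) / Σ(cᵢ·n₁ᵢ/nᵢ), with n₁ᵢ = aᵢ+bᵢ (exposed), n₀ᵢ = cᵢ+dᵢ (unexposed), nᵢ = n₁ᵢ+n₀ᵢ.
Stratum 1 (Non-smokers): n₁ = 3178, n₀ = 3755, n = 6933; a·n₀/n = 1824·3755/6933 = 987.9013; c·n₁/n = 503·3178/6933 = 230.5689
Stratum 2 (Smokers): n₁ = 1934, n₀ = 3684, n = 5618; a·n₀/n = 638·3684/5618 = 418.3681; c·n₁/n = 470·1934/5618 = 161.7978
RR_MH = (987.9013 + 418.3681) / (230.5689 + 161.7978) = 1406.2694 / 392.3667 = 3.58407

3.584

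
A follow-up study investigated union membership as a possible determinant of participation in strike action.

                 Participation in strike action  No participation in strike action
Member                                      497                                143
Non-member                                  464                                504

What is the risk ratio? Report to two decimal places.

Cells: a = 497, b = 143, c = 464, d = 504.
Risk in exposed = 497/640 = 0.77656; risk in unexposed = 464/968 = 0.47934.
RR = 0.77656 / 0.47934 = 1.62007
The risk among the exposed is 1.62 times that among the unexposed.

1.62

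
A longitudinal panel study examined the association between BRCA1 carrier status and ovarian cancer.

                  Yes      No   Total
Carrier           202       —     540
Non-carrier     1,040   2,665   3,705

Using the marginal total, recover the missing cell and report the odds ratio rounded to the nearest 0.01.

The missing cell is in the exposed row: 540 − 202 = 338.
So a = 202, b = 338, c = 1040, d = 2665.
OR = (a·d)/(b·c) = (202 × 2665) / (338 × 1040) = 538330 / 351520 = 1.53143

1.53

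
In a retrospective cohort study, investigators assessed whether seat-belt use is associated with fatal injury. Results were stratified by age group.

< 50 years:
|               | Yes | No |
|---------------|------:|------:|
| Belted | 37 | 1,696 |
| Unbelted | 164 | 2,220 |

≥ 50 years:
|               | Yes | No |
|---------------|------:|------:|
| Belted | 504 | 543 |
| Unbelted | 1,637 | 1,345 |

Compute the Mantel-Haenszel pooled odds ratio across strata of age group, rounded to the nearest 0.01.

OR_MH = Σ(aᵢdᵢ/nᵢ) / Σ(bᵢcᵢ/nᵢ), where nᵢ is the stratum total.
Stratum 1 (< 50 years): n = 4117; a·d/n = 37·2220/4117 = 19.9514; b·c/n = 1696·164/4117 = 67.5599
Stratum 2 (≥ 50 years): n = 4029; a·d/n = 504·1345/4029 = 168.2502; b·c/n = 543·1637/4029 = 220.6232
OR_MH = (19.9514 + 168.2502) / (67.5599 + 220.6232) = 188.2016 / 288.1831 = 0.65306

0.65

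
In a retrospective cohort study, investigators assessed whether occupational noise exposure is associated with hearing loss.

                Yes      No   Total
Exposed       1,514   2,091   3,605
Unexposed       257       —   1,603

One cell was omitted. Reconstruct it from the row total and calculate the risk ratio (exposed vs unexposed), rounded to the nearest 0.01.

The missing cell is in the unexposed row: 1603 − 257 = 1346.
So a = 1514, b = 2091, c = 257, d = 1346.
RR = [a/(a+b)] / [c/(c+d)] = (1514/3605) / (257/1603) = 0.41997/0.16032 = 2.61952

2.62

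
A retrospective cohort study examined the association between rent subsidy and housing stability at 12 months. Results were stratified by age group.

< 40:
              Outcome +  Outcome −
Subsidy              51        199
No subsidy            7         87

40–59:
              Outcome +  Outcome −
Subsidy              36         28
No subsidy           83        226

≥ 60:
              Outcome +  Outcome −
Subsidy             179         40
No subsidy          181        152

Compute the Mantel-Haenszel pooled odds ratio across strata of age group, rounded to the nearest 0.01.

3.59

OR_MH = Σ(aᵢdᵢ/nᵢ) / Σ(bᵢcᵢ/nᵢ), where nᵢ is the stratum total.
Stratum 1 (< 40): n = 344; a·d/n = 51·87/344 = 12.8983; b·c/n = 199·7/344 = 4.0494
Stratum 2 (40–59): n = 373; a·d/n = 36·226/373 = 21.8123; b·c/n = 28·83/373 = 6.2306
Stratum 3 (≥ 60): n = 552; a·d/n = 179·152/552 = 49.2899; b·c/n = 40·181/552 = 13.1159
OR_MH = (12.8983 + 21.8123 + 49.2899) / (4.0494 + 6.2306 + 13.1159) = 84.0004 / 23.3959 = 3.59039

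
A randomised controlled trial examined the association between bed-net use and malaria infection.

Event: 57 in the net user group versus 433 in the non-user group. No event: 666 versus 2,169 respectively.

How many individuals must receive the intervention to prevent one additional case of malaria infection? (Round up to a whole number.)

Risk in treated group = 57/723 = 0.07884; risk in control = 433/2602 = 0.16641.
Absolute risk reduction = 0.16641 − 0.07884 = 0.08757
NNT = 1 / ARR = 1 / 0.08757 = 11.419 → round up → 12

12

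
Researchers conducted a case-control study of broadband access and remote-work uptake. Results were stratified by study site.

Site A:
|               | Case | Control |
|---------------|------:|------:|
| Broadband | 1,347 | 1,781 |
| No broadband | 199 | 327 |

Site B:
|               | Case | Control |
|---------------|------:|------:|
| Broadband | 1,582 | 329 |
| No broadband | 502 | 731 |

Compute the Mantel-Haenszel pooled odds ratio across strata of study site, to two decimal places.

OR_MH = Σ(aᵢdᵢ/nᵢ) / Σ(bᵢcᵢ/nᵢ), where nᵢ is the stratum total.
Stratum 1 (Site A): n = 3654; a·d/n = 1347·327/3654 = 120.5443; b·c/n = 1781·199/3654 = 96.9948
Stratum 2 (Site B): n = 3144; a·d/n = 1582·731/3144 = 367.8251; b·c/n = 329·502/3144 = 52.5312
OR_MH = (120.5443 + 367.8251) / (96.9948 + 52.5312) = 488.3694 / 149.5260 = 3.26612

3.27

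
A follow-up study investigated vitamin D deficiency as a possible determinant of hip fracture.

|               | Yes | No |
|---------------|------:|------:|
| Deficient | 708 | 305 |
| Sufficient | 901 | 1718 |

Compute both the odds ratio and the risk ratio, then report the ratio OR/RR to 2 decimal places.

Cells: a = 708, b = 305, c = 901, d = 1718.
OR = (708·1718)/(305·901) = 1216344/274805 = 4.42621
Risk in exposed = 708/1013 = 0.69891; risk in unexposed = 901/2619 = 0.34402; RR = 2.03158
OR/RR = 4.42621 / 2.03158 = 2.17870
The outcome is not rare, so the OR lies further from 1 than the RR.

2.18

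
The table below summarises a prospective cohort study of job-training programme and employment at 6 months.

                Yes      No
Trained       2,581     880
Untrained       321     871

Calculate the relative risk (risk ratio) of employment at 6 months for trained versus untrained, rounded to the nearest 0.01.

Cells: a = 2581, b = 880, c = 321, d = 871.
Risk in exposed = 2581/3461 = 0.74574; risk in unexposed = 321/1192 = 0.26930.
RR = 0.74574 / 0.26930 = 2.76922
The risk among the exposed is 2.77 times that among the unexposed.

2.77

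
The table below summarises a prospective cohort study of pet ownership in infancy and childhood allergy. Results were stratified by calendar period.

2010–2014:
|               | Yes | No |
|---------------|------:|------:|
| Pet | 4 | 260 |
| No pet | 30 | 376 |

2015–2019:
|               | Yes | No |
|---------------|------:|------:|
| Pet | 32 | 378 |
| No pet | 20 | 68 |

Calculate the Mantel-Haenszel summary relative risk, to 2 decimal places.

0.29

RR_MH = Σ(aᵢ·n₀ᵢ/nᵢ) / Σ(cᵢ·n₁ᵢ/nᵢ), with n₁ᵢ = aᵢ+bᵢ (exposed), n₀ᵢ = cᵢ+dᵢ (unexposed), nᵢ = n₁ᵢ+n₀ᵢ.
Stratum 1 (2010–2014): n₁ = 264, n₀ = 406, n = 670; a·n₀/n = 4·406/670 = 2.4239; c·n₁/n = 30·264/670 = 11.8209
Stratum 2 (2015–2019): n₁ = 410, n₀ = 88, n = 498; a·n₀/n = 32·88/498 = 5.6546; c·n₁/n = 20·410/498 = 16.4659
RR_MH = (2.4239 + 5.6546) / (11.8209 + 16.4659) = 8.0785 / 28.2868 = 0.28559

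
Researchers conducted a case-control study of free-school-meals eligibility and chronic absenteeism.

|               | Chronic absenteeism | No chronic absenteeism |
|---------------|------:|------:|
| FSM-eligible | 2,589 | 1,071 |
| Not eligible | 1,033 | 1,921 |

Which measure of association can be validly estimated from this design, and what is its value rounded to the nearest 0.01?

Cells: a = 2589, b = 1071, c = 1033, d = 1921.
This is a case-control study: participants were sampled on outcome status, so risks in the source population cannot be estimated directly — relative risk is not valid here. The odds ratio is the appropriate measure.
OR = (a·d)/(b·c) = (2589 × 1921) / (1071 × 1033) = 4973469 / 1106343 = 4.49541

4.50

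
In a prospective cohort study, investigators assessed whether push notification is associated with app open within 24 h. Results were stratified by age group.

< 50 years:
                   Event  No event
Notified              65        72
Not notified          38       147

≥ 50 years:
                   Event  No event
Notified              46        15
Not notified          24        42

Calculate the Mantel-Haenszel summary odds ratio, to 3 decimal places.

3.961

OR_MH = Σ(aᵢdᵢ/nᵢ) / Σ(bᵢcᵢ/nᵢ), where nᵢ is the stratum total.
Stratum 1 (< 50 years): n = 322; a·d/n = 65·147/322 = 29.6739; b·c/n = 72·38/322 = 8.4969
Stratum 2 (≥ 50 years): n = 127; a·d/n = 46·42/127 = 15.2126; b·c/n = 15·24/127 = 2.8346
OR_MH = (29.6739 + 15.2126) / (8.4969 + 2.8346) = 44.8865 / 11.3315 = 3.96120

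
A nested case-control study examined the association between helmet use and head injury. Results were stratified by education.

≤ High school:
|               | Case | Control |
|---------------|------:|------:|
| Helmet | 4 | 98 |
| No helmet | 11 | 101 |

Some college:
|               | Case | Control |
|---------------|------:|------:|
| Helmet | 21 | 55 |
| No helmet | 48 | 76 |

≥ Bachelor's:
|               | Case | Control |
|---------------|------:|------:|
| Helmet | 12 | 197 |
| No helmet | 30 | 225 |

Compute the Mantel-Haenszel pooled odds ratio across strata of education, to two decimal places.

OR_MH = Σ(aᵢdᵢ/nᵢ) / Σ(bᵢcᵢ/nᵢ), where nᵢ is the stratum total.
Stratum 1 (≤ High school): n = 214; a·d/n = 4·101/214 = 1.8879; b·c/n = 98·11/214 = 5.0374
Stratum 2 (Some college): n = 200; a·d/n = 21·76/200 = 7.9800; b·c/n = 55·48/200 = 13.2000
Stratum 3 (≥ Bachelor's): n = 464; a·d/n = 12·225/464 = 5.8190; b·c/n = 197·30/464 = 12.7371
OR_MH = (1.8879 + 7.9800 + 5.8190) / (5.0374 + 13.2000 + 12.7371) = 15.6868 / 30.9745 = 0.50644

0.51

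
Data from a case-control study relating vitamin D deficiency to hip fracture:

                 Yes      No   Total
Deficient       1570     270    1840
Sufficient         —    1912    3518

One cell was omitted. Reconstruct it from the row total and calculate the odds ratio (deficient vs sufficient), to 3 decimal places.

6.923

The missing cell is in the unexposed row: 3518 − 1912 = 1606.
So a = 1570, b = 270, c = 1606, d = 1912.
OR = (a·d)/(b·c) = (1570 × 1912) / (270 × 1606) = 3001840 / 433620 = 6.92274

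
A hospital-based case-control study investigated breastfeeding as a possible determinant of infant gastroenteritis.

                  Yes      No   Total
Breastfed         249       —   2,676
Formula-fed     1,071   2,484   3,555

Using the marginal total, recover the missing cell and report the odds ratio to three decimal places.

0.238

The missing cell is in the exposed row: 2676 − 249 = 2427.
So a = 249, b = 2427, c = 1071, d = 2484.
OR = (a·d)/(b·c) = (249 × 2484) / (2427 × 1071) = 618516 / 2599317 = 0.23795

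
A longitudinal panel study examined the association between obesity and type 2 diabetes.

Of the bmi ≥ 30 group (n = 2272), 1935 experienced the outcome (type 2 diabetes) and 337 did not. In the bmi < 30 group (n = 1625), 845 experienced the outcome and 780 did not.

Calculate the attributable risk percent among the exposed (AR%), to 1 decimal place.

38.9

From the description: a = 1935, b = 337, c = 845, d = 780.
Risk in exposed = 1935/2272 = 0.85167; risk in unexposed = 845/1625 = 0.52000.
RR = 0.85167/0.52000 = 1.63783
AR% = (RR − 1)/RR × 100 = (1.63783 − 1)/1.63783 × 100 = 38.9437%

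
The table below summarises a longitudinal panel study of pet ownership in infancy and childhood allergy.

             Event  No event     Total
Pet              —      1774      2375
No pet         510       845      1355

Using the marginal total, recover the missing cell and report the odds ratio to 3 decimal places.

0.561

The missing cell is in the exposed row: 2375 − 1774 = 601.
So a = 601, b = 1774, c = 510, d = 845.
OR = (a·d)/(b·c) = (601 × 845) / (1774 × 510) = 507845 / 904740 = 0.56132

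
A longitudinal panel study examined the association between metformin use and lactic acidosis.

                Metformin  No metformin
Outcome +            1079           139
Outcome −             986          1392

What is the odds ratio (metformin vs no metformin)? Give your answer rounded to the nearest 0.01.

Reading the table with exposure as columns: a = 1079 (Metformin, case), b = 986 (Metformin, non-case), c = 139 (No metformin, case), d = 1392.
OR = (a·d)/(b·c) = (1079 × 1392) / (986 × 139) = 1501968 / 137054 = 10.95895
The odds of lactic acidosis are about 10.96 times as high in the metformin group.

10.96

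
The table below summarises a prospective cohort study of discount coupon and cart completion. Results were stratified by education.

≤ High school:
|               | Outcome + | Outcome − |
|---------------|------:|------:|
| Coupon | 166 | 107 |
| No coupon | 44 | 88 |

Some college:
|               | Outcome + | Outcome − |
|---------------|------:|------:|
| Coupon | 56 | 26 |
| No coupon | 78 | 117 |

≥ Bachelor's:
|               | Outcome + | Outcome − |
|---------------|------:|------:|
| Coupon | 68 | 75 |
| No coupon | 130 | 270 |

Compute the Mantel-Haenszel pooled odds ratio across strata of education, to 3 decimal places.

OR_MH = Σ(aᵢdᵢ/nᵢ) / Σ(bᵢcᵢ/nᵢ), where nᵢ is the stratum total.
Stratum 1 (≤ High school): n = 405; a·d/n = 166·88/405 = 36.0691; b·c/n = 107·44/405 = 11.6247
Stratum 2 (Some college): n = 277; a·d/n = 56·117/277 = 23.6534; b·c/n = 26·78/277 = 7.3213
Stratum 3 (≥ Bachelor's): n = 543; a·d/n = 68·270/543 = 33.8122; b·c/n = 75·130/543 = 17.9558
OR_MH = (36.0691 + 23.6534 + 33.8122) / (11.6247 + 7.3213 + 17.9558) = 93.5347 / 36.9018 = 2.53469

2.535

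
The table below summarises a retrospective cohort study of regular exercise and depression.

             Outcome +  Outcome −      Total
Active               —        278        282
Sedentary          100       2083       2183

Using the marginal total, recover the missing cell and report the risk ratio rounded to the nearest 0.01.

The missing cell is in the exposed row: 282 − 278 = 4.
So a = 4, b = 278, c = 100, d = 2083.
RR = [a/(a+b)] / [c/(c+d)] = (4/282) / (100/2183) = 0.01418/0.04581 = 0.30965

0.31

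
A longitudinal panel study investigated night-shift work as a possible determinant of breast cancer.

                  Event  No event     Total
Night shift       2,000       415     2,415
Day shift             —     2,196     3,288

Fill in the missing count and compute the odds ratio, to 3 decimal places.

The missing cell is in the unexposed row: 3288 − 2196 = 1092.
So a = 2000, b = 415, c = 1092, d = 2196.
OR = (a·d)/(b·c) = (2000 × 2196) / (415 × 1092) = 4392000 / 453180 = 9.69151

9.692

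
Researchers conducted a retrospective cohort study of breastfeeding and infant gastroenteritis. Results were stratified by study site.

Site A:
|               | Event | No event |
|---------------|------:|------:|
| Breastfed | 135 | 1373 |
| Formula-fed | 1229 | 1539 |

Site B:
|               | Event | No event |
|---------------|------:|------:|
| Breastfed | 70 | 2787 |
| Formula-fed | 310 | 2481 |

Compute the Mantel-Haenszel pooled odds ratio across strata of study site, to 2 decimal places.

0.14

OR_MH = Σ(aᵢdᵢ/nᵢ) / Σ(bᵢcᵢ/nᵢ), where nᵢ is the stratum total.
Stratum 1 (Site A): n = 4276; a·d/n = 135·1539/4276 = 48.5886; b·c/n = 1373·1229/4276 = 394.6251
Stratum 2 (Site B): n = 5648; a·d/n = 70·2481/5648 = 30.7489; b·c/n = 2787·310/5648 = 152.9692
OR_MH = (48.5886 + 30.7489) / (394.6251 + 152.9692) = 79.3376 / 547.5943 = 0.14488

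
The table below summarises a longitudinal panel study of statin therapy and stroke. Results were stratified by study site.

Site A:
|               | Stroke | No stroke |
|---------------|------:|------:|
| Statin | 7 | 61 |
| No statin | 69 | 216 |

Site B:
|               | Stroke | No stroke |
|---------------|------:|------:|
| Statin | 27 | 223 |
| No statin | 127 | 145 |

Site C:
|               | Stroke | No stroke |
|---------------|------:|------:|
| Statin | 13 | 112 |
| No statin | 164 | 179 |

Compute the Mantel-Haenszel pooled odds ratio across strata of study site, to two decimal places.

0.16

OR_MH = Σ(aᵢdᵢ/nᵢ) / Σ(bᵢcᵢ/nᵢ), where nᵢ is the stratum total.
Stratum 1 (Site A): n = 353; a·d/n = 7·216/353 = 4.2833; b·c/n = 61·69/353 = 11.9235
Stratum 2 (Site B): n = 522; a·d/n = 27·145/522 = 7.5000; b·c/n = 223·127/522 = 54.2548
Stratum 3 (Site C): n = 468; a·d/n = 13·179/468 = 4.9722; b·c/n = 112·164/468 = 39.2479
OR_MH = (4.2833 + 7.5000 + 4.9722) / (11.9235 + 54.2548 + 39.2479) = 16.7555 / 105.4262 = 0.15893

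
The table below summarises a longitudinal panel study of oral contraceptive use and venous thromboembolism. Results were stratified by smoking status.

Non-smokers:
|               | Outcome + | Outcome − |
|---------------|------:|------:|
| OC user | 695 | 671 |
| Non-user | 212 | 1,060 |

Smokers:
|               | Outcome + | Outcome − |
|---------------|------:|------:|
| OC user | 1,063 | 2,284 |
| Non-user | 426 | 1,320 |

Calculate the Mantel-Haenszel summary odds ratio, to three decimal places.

OR_MH = Σ(aᵢdᵢ/nᵢ) / Σ(bᵢcᵢ/nᵢ), where nᵢ is the stratum total.
Stratum 1 (Non-smokers): n = 2638; a·d/n = 695·1060/2638 = 279.2646; b·c/n = 671·212/2638 = 53.9242
Stratum 2 (Smokers): n = 5093; a·d/n = 1063·1320/5093 = 275.5076; b·c/n = 2284·426/5093 = 191.0434
OR_MH = (279.2646 + 275.5076) / (53.9242 + 191.0434) = 554.7722 / 244.9676 = 2.26468

2.265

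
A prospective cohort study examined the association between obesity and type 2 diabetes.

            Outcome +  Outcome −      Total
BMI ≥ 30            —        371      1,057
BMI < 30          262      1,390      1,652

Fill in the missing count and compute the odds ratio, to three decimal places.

The missing cell is in the exposed row: 1057 − 371 = 686.
So a = 686, b = 371, c = 262, d = 1390.
OR = (a·d)/(b·c) = (686 × 1390) / (371 × 262) = 953540 / 97202 = 9.80988

9.810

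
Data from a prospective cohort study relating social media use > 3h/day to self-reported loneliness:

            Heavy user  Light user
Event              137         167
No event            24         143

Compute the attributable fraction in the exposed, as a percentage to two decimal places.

Reading the table with exposure as columns: a = 137 (Heavy user, case), b = 24 (Heavy user, non-case), c = 167 (Light user, case), d = 143.
Risk in exposed = 137/161 = 0.85093; risk in unexposed = 167/310 = 0.53871.
RR = 0.85093/0.53871 = 1.57957
AR% = (RR − 1)/RR × 100 = (1.57957 − 1)/1.57957 × 100 = 36.6918%

36.69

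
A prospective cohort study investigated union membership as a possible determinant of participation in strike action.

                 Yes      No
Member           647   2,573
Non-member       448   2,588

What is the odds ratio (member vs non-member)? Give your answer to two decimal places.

Cells: a = 647, b = 2573, c = 448, d = 2588.
OR = (a·d)/(b·c) = (647 × 2588) / (2573 × 448) = 1674436 / 1152704 = 1.45262
The odds of participation in strike action are about 1.45 times as high in the member group.

1.45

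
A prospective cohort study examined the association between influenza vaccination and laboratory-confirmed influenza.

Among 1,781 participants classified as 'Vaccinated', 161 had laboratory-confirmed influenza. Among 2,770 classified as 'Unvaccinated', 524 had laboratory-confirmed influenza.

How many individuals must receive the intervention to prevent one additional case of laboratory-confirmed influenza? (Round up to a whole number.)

11

Risk in treated group = 161/1781 = 0.09040; risk in control = 524/2770 = 0.18917.
Absolute risk reduction = 0.18917 − 0.09040 = 0.09877
NNT = 1 / ARR = 1 / 0.09877 = 10.124 → round up → 11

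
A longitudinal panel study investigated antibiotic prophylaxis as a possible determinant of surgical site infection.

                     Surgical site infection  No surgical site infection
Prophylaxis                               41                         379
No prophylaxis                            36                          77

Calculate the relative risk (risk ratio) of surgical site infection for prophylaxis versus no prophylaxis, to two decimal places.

Cells: a = 41, b = 379, c = 36, d = 77.
Risk in exposed = 41/420 = 0.09762; risk in unexposed = 36/113 = 0.31858.
RR = 0.09762 / 0.31858 = 0.30642
The risk is 69% lower among the exposed than among the unexposed.

0.31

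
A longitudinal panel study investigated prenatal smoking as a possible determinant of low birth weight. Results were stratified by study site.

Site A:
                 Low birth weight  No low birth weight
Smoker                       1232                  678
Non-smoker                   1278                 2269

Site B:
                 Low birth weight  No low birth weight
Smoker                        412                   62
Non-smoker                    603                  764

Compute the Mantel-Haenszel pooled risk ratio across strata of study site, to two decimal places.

RR_MH = Σ(aᵢ·n₀ᵢ/nᵢ) / Σ(cᵢ·n₁ᵢ/nᵢ), with n₁ᵢ = aᵢ+bᵢ (exposed), n₀ᵢ = cᵢ+dᵢ (unexposed), nᵢ = n₁ᵢ+n₀ᵢ.
Stratum 1 (Site A): n₁ = 1910, n₀ = 3547, n = 5457; a·n₀/n = 1232·3547/5457 = 800.7887; c·n₁/n = 1278·1910/5457 = 447.3117
Stratum 2 (Site B): n₁ = 474, n₀ = 1367, n = 1841; a·n₀/n = 412·1367/1841 = 305.9229; c·n₁/n = 603·474/1841 = 155.2537
RR_MH = (800.7887 + 305.9229) / (447.3117 + 155.2537) = 1106.7116 / 602.5654 = 1.83667

1.84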